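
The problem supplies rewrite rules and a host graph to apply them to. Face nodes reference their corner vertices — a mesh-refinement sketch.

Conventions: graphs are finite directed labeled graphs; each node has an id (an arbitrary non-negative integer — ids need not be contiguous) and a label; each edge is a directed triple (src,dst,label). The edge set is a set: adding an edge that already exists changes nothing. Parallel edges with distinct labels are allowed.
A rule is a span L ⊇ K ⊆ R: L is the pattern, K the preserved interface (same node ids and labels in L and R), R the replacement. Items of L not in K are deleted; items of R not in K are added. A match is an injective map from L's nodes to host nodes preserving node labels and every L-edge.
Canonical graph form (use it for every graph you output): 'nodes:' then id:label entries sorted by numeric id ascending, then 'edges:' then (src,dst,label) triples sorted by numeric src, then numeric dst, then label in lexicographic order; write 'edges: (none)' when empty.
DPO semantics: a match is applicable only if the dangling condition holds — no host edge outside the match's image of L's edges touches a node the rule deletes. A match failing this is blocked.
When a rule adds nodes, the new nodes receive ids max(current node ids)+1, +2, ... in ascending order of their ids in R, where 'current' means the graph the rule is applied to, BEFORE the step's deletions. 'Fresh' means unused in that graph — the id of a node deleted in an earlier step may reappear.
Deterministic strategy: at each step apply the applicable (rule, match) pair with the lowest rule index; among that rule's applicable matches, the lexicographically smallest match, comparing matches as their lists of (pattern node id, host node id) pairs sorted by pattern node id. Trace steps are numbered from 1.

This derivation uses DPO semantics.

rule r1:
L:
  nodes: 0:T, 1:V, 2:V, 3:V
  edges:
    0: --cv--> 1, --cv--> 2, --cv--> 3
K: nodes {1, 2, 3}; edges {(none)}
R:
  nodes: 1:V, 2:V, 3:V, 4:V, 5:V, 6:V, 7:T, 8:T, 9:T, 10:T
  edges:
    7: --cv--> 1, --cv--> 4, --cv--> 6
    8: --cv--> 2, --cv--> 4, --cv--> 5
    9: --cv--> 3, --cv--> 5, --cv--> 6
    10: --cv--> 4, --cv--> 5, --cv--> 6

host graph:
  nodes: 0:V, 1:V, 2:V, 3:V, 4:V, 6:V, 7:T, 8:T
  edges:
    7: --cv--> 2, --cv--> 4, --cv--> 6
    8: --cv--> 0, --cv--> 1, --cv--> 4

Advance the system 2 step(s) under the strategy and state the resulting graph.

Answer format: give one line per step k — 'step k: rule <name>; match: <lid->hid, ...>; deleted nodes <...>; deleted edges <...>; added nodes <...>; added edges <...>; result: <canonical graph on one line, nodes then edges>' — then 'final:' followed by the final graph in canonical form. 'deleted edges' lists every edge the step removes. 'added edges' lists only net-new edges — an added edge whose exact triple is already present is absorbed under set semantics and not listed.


step 1: rule r1; match: 0->7, 1->2, 2->4, 3->6; deleted nodes 7; deleted edges (7,2,cv); (7,4,cv); (7,6,cv); added nodes 9, 10, 11, 12, 13, 14, 15; added edges (12,2,cv); (12,9,cv); (12,11,cv); (13,4,cv); (13,9,cv); (13,10,cv); (14,6,cv); (14,10,cv); (14,11,cv); (15,9,cv); (15,10,cv); (15,11,cv); result: nodes: 0:V, 1:V, 2:V, 3:V, 4:V, 6:V, 8:T, 9:V, 10:V, 11:V, 12:T, 13:T, 14:T, 15:T edges: (8,0,cv); (8,1,cv); (8,4,cv); (12,2,cv); (12,9,cv); (12,11,cv); (13,4,cv); (13,9,cv); (13,10,cv); (14,6,cv); (14,10,cv); (14,11,cv); (15,9,cv); (15,10,cv); (15,11,cv)
step 2: rule r1; match: 0->8, 1->0, 2->1, 3->4; deleted nodes 8; deleted edges (8,0,cv); (8,1,cv); (8,4,cv); added nodes 16, 17, 18, 19, 20, 21, 22; added edges (19,0,cv); (19,16,cv); (19,18,cv); (20,1,cv); (20,16,cv); (20,17,cv); (21,4,cv); (21,17,cv); (21,18,cv); (22,16,cv); (22,17,cv); (22,18,cv); result: nodes: 0:V, 1:V, 2:V, 3:V, 4:V, 6:V, 9:V, 10:V, 11:V, 12:T, 13:T, 14:T, 15:T, 16:V, 17:V, 18:V, 19:T, 20:T, 21:T, 22:T edges: (12,2,cv); (12,9,cv); (12,11,cv); (13,4,cv); (13,9,cv); (13,10,cv); (14,6,cv); (14,10,cv); (14,11,cv); (15,9,cv); (15,10,cv); (15,11,cv); (19,0,cv); (19,16,cv); (19,18,cv); (20,1,cv); (20,16,cv); (20,17,cv); (21,4,cv); (21,17,cv); (21,18,cv); (22,16,cv); (22,17,cv); (22,18,cv)
final:
nodes: 0:V, 1:V, 2:V, 3:V, 4:V, 6:V, 9:V, 10:V, 11:V, 12:T, 13:T, 14:T, 15:T, 16:V, 17:V, 18:V, 19:T, 20:T, 21:T, 22:T
edges: (12,2,cv); (12,9,cv); (12,11,cv); (13,4,cv); (13,9,cv); (13,10,cv); (14,6,cv); (14,10,cv); (14,11,cv); (15,9,cv); (15,10,cv); (15,11,cv); (19,0,cv); (19,16,cv); (19,18,cv); (20,1,cv); (20,16,cv); (20,17,cv); (21,4,cv); (21,17,cv); (21,18,cv); (22,16,cv); (22,17,cv); (22,18,cv)


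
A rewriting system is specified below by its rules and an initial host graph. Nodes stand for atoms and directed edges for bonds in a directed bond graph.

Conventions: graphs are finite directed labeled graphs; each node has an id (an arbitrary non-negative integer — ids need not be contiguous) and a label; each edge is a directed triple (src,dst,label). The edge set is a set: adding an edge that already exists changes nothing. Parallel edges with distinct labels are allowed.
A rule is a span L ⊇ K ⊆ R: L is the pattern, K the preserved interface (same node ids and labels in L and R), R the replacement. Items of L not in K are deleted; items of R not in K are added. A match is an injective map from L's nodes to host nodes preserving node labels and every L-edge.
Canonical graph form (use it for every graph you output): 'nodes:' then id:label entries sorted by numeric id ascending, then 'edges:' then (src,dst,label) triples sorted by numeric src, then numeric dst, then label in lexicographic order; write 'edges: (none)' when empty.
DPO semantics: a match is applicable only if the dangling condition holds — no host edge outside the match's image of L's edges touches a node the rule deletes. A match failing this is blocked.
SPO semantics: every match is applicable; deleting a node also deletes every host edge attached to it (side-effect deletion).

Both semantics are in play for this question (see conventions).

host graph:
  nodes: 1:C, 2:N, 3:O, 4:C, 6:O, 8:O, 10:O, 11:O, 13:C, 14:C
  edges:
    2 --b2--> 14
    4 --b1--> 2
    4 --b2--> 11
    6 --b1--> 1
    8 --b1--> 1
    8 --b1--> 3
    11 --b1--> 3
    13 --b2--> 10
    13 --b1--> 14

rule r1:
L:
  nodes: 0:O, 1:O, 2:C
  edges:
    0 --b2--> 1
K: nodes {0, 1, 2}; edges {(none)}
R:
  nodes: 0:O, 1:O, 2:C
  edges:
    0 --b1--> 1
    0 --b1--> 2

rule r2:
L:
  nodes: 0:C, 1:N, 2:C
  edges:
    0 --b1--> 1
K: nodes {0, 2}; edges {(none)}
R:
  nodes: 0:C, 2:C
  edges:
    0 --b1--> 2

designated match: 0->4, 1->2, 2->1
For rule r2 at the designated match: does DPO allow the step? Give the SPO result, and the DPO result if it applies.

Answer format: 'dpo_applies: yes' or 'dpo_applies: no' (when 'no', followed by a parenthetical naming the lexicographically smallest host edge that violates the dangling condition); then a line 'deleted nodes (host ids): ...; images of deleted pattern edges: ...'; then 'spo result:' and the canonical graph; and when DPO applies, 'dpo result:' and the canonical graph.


dpo_applies: no
(the rule deletes node 2, which keeps host edge (2,14,b2) outside the match image — the dangling condition fails, DPO blocks; SPO proceeds and side-deletes such edges)
deleted nodes (host ids): 2; images of deleted pattern edges: (4,2,b1)
spo result:
nodes: 1:C, 3:O, 4:C, 6:O, 8:O, 10:O, 11:O, 13:C, 14:C
edges: (4,1,b1); (4,11,b2); (6,1,b1); (8,1,b1); (8,3,b1); (11,3,b1); (13,10,b2); (13,14,b1)


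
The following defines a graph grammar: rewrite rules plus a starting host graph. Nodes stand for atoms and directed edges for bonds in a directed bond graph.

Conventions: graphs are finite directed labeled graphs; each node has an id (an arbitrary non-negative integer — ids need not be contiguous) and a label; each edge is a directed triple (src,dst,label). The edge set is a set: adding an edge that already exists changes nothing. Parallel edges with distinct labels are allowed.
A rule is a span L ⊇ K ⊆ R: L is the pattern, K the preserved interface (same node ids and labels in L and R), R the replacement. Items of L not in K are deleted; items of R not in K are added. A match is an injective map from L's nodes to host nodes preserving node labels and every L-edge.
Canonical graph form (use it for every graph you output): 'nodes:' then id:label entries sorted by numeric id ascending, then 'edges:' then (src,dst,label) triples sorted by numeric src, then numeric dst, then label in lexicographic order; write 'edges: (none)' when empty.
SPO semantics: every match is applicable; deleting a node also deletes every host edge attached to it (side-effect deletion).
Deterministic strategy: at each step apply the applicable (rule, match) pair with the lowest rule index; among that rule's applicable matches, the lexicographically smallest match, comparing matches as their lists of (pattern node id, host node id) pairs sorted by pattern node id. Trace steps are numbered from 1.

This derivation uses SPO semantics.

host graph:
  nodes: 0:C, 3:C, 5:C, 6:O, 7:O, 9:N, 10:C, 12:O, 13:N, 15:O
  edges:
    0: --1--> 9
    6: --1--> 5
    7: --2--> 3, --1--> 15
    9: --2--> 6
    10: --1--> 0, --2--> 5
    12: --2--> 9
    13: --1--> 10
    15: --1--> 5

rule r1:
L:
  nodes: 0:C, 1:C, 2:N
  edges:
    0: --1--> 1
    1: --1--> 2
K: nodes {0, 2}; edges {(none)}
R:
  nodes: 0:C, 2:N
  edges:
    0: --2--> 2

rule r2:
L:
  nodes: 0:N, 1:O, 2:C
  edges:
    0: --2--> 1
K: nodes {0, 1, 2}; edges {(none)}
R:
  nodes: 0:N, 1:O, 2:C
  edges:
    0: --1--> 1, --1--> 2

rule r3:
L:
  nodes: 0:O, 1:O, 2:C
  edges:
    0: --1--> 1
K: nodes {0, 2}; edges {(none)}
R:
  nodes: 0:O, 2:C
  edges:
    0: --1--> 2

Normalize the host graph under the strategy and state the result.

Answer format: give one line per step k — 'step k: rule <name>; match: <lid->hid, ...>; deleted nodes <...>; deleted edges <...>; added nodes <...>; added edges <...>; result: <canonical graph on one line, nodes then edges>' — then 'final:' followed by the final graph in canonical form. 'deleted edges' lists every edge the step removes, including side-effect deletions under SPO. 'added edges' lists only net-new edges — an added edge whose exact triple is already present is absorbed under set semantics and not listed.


step 1: rule r1; match: 0->10, 1->0, 2->9; deleted nodes 0; deleted edges (0,9,1); (10,0,1); added nodes (none); added edges (10,9,2); result: nodes: 3:C, 5:C, 6:O, 7:O, 9:N, 10:C, 12:O, 13:N, 15:O edges: (6,5,1); (7,3,2); (7,15,1); (9,6,2); (10,5,2); (10,9,2); (12,9,2); (13,10,1); (15,5,1)
step 2: rule r2; match: 0->9, 1->6, 2->3; deleted nodes (none); deleted edges (9,6,2); added nodes (none); added edges (9,3,1); (9,6,1); result: nodes: 3:C, 5:C, 6:O, 7:O, 9:N, 10:C, 12:O, 13:N, 15:O edges: (6,5,1); (7,3,2); (7,15,1); (9,3,1); (9,6,1); (10,5,2); (10,9,2); (12,9,2); (13,10,1); (15,5,1)
step 3: rule r3; match: 0->7, 1->15, 2->3; deleted nodes 15; deleted edges (7,15,1); (15,5,1); added nodes (none); added edges (7,3,1); result: nodes: 3:C, 5:C, 6:O, 7:O, 9:N, 10:C, 12:O, 13:N edges: (6,5,1); (7,3,1); (7,3,2); (9,3,1); (9,6,1); (10,5,2); (10,9,2); (12,9,2); (13,10,1)
final:
nodes: 3:C, 5:C, 6:O, 7:O, 9:N, 10:C, 12:O, 13:N
edges: (6,5,1); (7,3,1); (7,3,2); (9,3,1); (9,6,1); (10,5,2); (10,9,2); (12,9,2); (13,10,1)


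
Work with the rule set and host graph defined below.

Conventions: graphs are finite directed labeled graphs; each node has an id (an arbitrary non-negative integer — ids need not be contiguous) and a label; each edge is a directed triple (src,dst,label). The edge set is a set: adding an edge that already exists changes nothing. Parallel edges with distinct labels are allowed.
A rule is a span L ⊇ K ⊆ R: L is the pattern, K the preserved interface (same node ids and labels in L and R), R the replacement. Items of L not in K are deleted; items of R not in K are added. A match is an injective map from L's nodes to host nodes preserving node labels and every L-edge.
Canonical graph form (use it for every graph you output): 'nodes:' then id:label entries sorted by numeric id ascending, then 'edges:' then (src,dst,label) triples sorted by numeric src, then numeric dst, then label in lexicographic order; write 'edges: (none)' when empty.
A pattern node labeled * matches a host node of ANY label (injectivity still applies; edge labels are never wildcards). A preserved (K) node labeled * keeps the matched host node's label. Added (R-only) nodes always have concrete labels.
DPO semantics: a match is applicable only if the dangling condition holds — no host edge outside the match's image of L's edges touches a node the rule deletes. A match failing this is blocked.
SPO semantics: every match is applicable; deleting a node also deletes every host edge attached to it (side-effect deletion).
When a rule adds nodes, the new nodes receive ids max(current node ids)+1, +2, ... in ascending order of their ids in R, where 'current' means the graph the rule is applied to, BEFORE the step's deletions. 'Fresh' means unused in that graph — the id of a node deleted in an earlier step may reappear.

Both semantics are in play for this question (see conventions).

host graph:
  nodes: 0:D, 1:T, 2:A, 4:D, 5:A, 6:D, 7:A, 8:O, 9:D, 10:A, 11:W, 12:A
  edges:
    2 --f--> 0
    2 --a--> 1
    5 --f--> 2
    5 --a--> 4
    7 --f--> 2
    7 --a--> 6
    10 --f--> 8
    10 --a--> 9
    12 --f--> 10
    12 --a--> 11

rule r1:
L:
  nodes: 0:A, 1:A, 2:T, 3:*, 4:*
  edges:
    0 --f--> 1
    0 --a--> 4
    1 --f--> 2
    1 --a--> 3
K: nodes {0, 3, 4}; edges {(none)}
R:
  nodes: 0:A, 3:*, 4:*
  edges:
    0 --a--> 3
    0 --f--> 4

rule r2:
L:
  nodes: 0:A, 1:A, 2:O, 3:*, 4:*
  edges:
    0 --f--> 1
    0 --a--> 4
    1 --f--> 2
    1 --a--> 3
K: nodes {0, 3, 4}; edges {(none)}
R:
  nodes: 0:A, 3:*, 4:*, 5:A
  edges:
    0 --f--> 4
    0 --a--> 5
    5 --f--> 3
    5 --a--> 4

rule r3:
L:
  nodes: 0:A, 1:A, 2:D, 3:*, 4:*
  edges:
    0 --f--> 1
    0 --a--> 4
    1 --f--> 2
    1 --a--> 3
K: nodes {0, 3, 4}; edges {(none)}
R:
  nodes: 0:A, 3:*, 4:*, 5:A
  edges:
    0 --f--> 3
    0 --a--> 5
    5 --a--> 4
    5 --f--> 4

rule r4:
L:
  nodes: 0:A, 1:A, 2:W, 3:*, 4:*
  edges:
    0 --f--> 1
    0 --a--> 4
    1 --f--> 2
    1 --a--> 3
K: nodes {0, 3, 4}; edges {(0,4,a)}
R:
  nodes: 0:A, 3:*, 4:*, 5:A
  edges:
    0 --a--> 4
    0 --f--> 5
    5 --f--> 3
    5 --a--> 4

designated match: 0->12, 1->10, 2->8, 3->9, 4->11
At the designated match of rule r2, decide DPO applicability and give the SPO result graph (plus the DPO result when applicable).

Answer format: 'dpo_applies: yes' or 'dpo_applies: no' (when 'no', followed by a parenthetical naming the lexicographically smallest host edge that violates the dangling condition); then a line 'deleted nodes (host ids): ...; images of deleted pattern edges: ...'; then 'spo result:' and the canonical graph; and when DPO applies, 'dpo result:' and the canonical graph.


dpo_applies: yes
deleted nodes (host ids): 8, 10; images of deleted pattern edges: (10,8,f); (10,9,a); (12,10,f); (12,11,a)
spo result:
nodes: 0:D, 1:T, 2:A, 4:D, 5:A, 6:D, 7:A, 9:D, 11:W, 12:A, 13:A
edges: (2,0,f); (2,1,a); (5,2,f); (5,4,a); (7,2,f); (7,6,a); (12,11,f); (12,13,a); (13,9,f); (13,11,a)
dpo result:
nodes: 0:D, 1:T, 2:A, 4:D, 5:A, 6:D, 7:A, 9:D, 11:W, 12:A, 13:A
edges: (2,0,f); (2,1,a); (5,2,f); (5,4,a); (7,2,f); (7,6,a); (12,11,f); (12,13,a); (13,9,f); (13,11,a)


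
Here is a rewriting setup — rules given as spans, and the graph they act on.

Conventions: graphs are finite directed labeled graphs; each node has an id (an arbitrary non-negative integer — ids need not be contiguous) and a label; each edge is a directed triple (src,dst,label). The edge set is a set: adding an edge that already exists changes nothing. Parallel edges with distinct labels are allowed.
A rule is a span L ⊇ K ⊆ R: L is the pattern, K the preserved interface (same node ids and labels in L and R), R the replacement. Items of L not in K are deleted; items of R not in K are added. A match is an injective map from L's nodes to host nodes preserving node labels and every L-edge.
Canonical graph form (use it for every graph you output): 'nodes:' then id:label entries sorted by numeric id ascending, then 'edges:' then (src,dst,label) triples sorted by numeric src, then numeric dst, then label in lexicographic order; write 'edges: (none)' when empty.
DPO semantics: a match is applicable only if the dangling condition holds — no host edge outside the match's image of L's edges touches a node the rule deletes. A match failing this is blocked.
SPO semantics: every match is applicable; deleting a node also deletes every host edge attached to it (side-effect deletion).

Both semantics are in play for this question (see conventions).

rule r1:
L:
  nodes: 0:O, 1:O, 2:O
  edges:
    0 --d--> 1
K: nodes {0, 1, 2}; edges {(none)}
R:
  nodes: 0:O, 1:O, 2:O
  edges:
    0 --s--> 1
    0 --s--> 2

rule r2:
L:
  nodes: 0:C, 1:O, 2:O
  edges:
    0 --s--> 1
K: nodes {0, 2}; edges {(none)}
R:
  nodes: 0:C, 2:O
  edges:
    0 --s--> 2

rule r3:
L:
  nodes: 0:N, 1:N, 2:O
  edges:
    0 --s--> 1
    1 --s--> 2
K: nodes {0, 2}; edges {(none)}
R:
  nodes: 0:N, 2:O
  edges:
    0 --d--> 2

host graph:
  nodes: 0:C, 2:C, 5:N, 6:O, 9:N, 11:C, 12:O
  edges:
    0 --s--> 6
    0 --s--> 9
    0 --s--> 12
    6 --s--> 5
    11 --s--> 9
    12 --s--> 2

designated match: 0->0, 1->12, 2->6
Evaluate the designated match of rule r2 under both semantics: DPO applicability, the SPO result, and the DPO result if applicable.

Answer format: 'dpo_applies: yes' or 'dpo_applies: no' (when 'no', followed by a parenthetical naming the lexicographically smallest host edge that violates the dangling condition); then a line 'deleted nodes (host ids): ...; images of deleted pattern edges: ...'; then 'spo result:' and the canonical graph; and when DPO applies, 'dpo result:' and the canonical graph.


dpo_applies: no
(the rule deletes node 12, which keeps host edge (12,2,s) outside the match image — the dangling condition fails, DPO blocks; SPO proceeds and side-deletes such edges)
deleted nodes (host ids): 12; images of deleted pattern edges: (0,12,s)
spo result:
nodes: 0:C, 2:C, 5:N, 6:O, 9:N, 11:C
edges: (0,6,s); (0,9,s); (6,5,s); (11,9,s)


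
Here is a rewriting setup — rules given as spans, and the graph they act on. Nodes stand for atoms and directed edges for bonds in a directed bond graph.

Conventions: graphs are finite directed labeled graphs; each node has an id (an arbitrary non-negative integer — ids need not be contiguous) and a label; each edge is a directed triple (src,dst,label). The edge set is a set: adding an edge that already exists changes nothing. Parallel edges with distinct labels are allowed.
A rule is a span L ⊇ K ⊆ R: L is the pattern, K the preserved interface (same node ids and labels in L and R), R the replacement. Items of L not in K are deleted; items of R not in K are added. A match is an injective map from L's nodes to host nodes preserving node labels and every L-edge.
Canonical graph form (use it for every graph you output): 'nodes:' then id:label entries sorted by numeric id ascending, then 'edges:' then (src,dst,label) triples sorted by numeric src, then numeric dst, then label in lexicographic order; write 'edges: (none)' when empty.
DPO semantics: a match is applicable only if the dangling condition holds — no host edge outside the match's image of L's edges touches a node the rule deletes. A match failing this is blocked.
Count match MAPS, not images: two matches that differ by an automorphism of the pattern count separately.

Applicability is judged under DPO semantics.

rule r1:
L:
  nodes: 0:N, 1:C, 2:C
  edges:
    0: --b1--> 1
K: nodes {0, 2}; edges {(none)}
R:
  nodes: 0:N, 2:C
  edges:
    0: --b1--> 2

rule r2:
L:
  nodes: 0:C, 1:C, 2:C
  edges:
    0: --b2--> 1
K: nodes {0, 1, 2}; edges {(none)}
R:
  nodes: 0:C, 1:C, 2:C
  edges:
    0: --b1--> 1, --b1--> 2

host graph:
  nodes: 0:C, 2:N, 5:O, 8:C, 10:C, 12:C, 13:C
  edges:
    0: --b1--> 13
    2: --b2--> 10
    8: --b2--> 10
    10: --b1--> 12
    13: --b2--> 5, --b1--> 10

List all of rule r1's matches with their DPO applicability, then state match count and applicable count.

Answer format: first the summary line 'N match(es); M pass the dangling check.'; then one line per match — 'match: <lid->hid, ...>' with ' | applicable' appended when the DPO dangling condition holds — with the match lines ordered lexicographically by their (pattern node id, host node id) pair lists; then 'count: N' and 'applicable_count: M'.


0 match(es); 0 pass the dangling check.
count: 0
applicable_count: 0


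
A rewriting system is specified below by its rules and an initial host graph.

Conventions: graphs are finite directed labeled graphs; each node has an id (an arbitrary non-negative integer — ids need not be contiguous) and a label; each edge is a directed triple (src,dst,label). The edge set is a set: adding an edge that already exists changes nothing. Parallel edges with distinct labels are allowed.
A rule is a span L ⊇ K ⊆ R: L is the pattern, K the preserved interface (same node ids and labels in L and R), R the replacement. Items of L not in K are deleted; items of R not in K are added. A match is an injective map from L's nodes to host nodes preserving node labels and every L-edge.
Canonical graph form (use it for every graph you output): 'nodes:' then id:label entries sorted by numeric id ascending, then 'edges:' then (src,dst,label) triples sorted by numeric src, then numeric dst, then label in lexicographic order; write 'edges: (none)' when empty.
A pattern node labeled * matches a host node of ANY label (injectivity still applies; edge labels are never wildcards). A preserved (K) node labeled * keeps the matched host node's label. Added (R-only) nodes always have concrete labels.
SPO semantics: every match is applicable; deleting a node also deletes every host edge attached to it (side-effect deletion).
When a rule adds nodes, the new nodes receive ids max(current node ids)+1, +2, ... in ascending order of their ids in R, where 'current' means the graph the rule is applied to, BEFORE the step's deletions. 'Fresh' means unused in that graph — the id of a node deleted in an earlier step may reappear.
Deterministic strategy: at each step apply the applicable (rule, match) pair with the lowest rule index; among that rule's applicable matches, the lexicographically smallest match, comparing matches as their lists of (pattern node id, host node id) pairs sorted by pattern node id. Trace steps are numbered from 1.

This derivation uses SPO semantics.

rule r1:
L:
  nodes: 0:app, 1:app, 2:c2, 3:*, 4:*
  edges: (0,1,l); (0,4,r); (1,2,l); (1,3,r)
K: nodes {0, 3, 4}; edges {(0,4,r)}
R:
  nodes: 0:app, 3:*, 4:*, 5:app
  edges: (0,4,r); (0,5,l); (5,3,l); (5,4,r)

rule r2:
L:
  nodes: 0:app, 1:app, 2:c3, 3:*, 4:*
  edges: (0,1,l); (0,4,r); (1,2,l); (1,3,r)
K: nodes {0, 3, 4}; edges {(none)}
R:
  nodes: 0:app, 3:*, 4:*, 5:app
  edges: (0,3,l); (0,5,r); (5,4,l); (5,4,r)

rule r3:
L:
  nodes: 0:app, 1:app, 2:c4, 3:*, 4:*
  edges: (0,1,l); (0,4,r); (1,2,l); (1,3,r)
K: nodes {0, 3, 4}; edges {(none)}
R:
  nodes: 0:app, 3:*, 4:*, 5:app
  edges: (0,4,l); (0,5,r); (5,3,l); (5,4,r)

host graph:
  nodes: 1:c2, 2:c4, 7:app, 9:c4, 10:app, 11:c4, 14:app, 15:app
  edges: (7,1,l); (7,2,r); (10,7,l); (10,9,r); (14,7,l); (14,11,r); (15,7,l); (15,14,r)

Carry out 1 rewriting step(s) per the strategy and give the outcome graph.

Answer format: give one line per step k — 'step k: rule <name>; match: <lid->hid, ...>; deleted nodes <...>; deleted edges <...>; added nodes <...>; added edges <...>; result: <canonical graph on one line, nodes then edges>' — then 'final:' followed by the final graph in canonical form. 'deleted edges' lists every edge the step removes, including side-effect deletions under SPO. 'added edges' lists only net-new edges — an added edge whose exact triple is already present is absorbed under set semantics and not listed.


step 1: rule r1; match: 0->10, 1->7, 2->1, 3->2, 4->9; deleted nodes 1, 7; deleted edges (7,1,l); (7,2,r); (10,7,l); (14,7,l); (15,7,l); added nodes 16; added edges (10,16,l); (16,2,l); (16,9,r); result: nodes: 2:c4, 9:c4, 10:app, 11:c4, 14:app, 15:app, 16:app edges: (10,9,r); (10,16,l); (14,11,r); (15,14,r); (16,2,l); (16,9,r)
final:
nodes: 2:c4, 9:c4, 10:app, 11:c4, 14:app, 15:app, 16:app
edges: (10,9,r); (10,16,l); (14,11,r); (15,14,r); (16,2,l); (16,9,r)


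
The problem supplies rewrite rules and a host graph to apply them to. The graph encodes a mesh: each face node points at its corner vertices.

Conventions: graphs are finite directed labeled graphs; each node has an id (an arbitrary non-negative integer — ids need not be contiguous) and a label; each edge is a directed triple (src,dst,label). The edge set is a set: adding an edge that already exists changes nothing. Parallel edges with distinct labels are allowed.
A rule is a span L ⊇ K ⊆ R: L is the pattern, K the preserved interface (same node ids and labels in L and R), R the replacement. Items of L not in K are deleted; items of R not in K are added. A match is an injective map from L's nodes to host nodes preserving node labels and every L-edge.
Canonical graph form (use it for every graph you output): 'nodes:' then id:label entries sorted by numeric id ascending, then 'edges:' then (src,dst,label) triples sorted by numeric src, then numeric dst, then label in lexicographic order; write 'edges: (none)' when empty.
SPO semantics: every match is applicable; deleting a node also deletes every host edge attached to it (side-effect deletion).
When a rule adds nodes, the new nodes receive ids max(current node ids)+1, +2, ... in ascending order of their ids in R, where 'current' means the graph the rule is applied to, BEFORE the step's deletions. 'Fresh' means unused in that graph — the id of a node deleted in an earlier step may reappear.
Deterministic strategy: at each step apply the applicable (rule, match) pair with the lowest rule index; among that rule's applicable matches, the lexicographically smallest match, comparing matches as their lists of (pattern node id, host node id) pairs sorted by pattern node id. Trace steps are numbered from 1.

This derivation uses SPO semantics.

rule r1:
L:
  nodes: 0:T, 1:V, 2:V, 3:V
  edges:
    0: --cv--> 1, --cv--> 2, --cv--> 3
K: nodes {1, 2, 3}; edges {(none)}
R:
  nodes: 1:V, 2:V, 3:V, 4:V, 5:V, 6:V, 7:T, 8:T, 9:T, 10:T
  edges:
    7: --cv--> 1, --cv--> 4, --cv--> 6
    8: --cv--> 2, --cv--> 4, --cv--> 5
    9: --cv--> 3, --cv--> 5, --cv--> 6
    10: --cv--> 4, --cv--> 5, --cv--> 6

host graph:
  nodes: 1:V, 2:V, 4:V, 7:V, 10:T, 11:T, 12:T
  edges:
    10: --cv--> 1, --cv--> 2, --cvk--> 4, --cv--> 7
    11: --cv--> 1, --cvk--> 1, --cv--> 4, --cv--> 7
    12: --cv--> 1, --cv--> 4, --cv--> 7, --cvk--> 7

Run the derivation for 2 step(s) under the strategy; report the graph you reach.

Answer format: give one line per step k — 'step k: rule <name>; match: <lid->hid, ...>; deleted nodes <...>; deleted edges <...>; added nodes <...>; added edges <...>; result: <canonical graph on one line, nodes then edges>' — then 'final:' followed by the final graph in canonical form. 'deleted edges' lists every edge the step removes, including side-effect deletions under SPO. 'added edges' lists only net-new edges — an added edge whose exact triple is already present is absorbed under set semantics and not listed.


step 1: rule r1; match: 0->10, 1->1, 2->2, 3->7; deleted nodes 10; deleted edges (10,1,cv); (10,2,cv); (10,4,cvk); (10,7,cv); added nodes 13, 14, 15, 16, 17, 18, 19; added edges (16,1,cv); (16,13,cv); (16,15,cv); (17,2,cv); (17,13,cv); (17,14,cv); (18,7,cv); (18,14,cv); (18,15,cv); (19,13,cv); (19,14,cv); (19,15,cv); result: nodes: 1:V, 2:V, 4:V, 7:V, 11:T, 12:T, 13:V, 14:V, 15:V, 16:T, 17:T, 18:T, 19:T edges: (11,1,cv); (11,1,cvk); (11,4,cv); (11,7,cv); (12,1,cv); (12,4,cv); (12,7,cv); (12,7,cvk); (16,1,cv); (16,13,cv); (16,15,cv); (17,2,cv); (17,13,cv); (17,14,cv); (18,7,cv); (18,14,cv); (18,15,cv); (19,13,cv); (19,14,cv); (19,15,cv)
step 2: rule r1; match: 0->11, 1->1, 2->4, 3->7; deleted nodes 11; deleted edges (11,1,cv); (11,1,cvk); (11,4,cv); (11,7,cv); added nodes 20, 21, 22, 23, 24, 25, 26; added edges (23,1,cv); (23,20,cv); (23,22,cv); (24,4,cv); (24,20,cv); (24,21,cv); (25,7,cv); (25,21,cv); (25,22,cv); (26,20,cv); (26,21,cv); (26,22,cv); result: nodes: 1:V, 2:V, 4:V, 7:V, 12:T, 13:V, 14:V, 15:V, 16:T, 17:T, 18:T, 19:T, 20:V, 21:V, 22:V, 23:T, 24:T, 25:T, 26:T edges: (12,1,cv); (12,4,cv); (12,7,cv); (12,7,cvk); (16,1,cv); (16,13,cv); (16,15,cv); (17,2,cv); (17,13,cv); (17,14,cv); (18,7,cv); (18,14,cv); (18,15,cv); (19,13,cv); (19,14,cv); (19,15,cv); (23,1,cv); (23,20,cv); (23,22,cv); (24,4,cv); (24,20,cv); (24,21,cv); (25,7,cv); (25,21,cv); (25,22,cv); (26,20,cv); (26,21,cv); (26,22,cv)
final:
nodes: 1:V, 2:V, 4:V, 7:V, 12:T, 13:V, 14:V, 15:V, 16:T, 17:T, 18:T, 19:T, 20:V, 21:V, 22:V, 23:T, 24:T, 25:T, 26:T
edges: (12,1,cv); (12,4,cv); (12,7,cv); (12,7,cvk); (16,1,cv); (16,13,cv); (16,15,cv); (17,2,cv); (17,13,cv); (17,14,cv); (18,7,cv); (18,14,cv); (18,15,cv); (19,13,cv); (19,14,cv); (19,15,cv); (23,1,cv); (23,20,cv); (23,22,cv); (24,4,cv); (24,20,cv); (24,21,cv); (25,7,cv); (25,21,cv); (25,22,cv); (26,20,cv); (26,21,cv); (26,22,cv)


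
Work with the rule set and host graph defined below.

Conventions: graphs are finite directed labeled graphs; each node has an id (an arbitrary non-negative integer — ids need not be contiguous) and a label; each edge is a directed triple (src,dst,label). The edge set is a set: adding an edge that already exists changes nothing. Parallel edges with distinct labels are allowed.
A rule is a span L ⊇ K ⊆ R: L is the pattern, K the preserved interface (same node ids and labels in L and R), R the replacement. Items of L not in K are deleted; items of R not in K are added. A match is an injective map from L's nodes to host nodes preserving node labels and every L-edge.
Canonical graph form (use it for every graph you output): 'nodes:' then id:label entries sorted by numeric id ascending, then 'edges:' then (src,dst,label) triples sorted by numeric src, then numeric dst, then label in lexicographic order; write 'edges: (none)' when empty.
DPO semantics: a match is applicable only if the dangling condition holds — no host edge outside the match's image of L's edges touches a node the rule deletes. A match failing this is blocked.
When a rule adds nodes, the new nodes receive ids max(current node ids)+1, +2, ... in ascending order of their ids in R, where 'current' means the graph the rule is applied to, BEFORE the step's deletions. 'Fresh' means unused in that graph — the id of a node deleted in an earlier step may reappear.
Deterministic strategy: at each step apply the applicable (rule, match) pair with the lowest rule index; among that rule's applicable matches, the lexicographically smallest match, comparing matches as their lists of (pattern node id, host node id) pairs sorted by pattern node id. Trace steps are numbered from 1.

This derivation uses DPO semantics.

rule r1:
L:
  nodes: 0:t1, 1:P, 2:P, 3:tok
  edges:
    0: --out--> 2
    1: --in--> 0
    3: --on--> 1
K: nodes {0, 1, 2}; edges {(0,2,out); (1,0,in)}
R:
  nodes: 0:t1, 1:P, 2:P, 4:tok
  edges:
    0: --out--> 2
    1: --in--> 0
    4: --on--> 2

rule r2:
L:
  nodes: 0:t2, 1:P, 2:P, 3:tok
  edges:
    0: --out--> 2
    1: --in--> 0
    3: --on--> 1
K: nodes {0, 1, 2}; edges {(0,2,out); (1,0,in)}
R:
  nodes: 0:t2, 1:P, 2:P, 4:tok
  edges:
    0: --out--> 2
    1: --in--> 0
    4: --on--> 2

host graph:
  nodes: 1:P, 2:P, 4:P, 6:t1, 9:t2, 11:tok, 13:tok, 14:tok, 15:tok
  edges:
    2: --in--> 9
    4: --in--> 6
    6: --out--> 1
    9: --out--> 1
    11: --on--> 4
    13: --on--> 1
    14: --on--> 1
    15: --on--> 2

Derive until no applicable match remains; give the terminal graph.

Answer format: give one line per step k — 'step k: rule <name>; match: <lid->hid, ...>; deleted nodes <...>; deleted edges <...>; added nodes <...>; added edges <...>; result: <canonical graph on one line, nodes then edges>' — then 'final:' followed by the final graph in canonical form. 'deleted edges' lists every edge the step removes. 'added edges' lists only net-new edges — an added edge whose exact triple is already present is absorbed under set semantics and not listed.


step 1: rule r1; match: 0->6, 1->4, 2->1, 3->11; deleted nodes 11; deleted edges (11,4,on); added nodes 16; added edges (16,1,on); result: nodes: 1:P, 2:P, 4:P, 6:t1, 9:t2, 13:tok, 14:tok, 15:tok, 16:tok edges: (2,9,in); (4,6,in); (6,1,out); (9,1,out); (13,1,on); (14,1,on); (15,2,on); (16,1,on)
step 2: rule r2; match: 0->9, 1->2, 2->1, 3->15; deleted nodes 15; deleted edges (15,2,on); added nodes 17; added edges (17,1,on); result: nodes: 1:P, 2:P, 4:P, 6:t1, 9:t2, 13:tok, 14:tok, 16:tok, 17:tok edges: (2,9,in); (4,6,in); (6,1,out); (9,1,out); (13,1,on); (14,1,on); (16,1,on); (17,1,on)
final:
nodes: 1:P, 2:P, 4:P, 6:t1, 9:t2, 13:tok, 14:tok, 16:tok, 17:tok
edges: (2,9,in); (4,6,in); (6,1,out); (9,1,out); (13,1,on); (14,1,on); (16,1,on); (17,1,on)


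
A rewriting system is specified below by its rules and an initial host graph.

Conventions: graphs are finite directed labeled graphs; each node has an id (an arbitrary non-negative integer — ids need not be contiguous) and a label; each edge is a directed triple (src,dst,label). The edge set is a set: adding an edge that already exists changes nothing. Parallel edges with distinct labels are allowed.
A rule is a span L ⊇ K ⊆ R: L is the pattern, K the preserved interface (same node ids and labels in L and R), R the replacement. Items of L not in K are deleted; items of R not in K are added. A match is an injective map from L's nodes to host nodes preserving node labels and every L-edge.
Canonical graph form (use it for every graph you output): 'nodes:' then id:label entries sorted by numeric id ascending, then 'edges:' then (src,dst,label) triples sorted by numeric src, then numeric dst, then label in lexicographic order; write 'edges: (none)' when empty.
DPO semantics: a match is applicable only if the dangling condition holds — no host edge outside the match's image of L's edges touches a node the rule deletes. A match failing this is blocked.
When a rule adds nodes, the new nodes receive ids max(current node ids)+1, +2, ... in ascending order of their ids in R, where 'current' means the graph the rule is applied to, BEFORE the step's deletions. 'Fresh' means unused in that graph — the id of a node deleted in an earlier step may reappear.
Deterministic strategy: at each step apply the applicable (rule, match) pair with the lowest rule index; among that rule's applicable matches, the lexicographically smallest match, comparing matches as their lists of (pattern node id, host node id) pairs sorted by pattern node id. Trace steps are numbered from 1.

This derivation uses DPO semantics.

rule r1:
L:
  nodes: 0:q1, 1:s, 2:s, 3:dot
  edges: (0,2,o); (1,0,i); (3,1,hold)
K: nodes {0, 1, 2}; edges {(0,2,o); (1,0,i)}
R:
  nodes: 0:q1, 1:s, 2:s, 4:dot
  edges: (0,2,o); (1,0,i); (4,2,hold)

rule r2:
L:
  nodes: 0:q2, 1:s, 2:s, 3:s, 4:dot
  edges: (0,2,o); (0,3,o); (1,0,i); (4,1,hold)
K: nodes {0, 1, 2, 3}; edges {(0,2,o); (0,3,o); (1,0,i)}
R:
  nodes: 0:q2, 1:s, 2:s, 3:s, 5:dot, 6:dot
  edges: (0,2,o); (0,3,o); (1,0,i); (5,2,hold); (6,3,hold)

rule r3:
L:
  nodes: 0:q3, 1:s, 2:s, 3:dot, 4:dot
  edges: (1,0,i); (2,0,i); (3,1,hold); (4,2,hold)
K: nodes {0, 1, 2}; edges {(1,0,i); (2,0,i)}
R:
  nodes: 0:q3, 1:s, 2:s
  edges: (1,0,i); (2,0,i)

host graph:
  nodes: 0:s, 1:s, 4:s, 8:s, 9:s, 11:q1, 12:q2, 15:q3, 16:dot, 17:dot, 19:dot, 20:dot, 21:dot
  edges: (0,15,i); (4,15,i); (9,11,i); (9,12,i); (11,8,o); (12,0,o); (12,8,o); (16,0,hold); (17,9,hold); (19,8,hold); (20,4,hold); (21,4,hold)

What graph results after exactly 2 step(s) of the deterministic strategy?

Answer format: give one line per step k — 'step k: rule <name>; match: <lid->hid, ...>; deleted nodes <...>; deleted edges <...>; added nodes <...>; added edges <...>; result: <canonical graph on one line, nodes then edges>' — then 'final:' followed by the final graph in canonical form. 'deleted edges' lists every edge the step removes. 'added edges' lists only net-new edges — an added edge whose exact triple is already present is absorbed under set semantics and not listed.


step 1: rule r1; match: 0->11, 1->9, 2->8, 3->17; deleted nodes 17; deleted edges (17,9,hold); added nodes 22; added edges (22,8,hold); result: nodes: 0:s, 1:s, 4:s, 8:s, 9:s, 11:q1, 12:q2, 15:q3, 16:dot, 19:dot, 20:dot, 21:dot, 22:dot edges: (0,15,i); (4,15,i); (9,11,i); (9,12,i); (11,8,o); (12,0,o); (12,8,o); (16,0,hold); (19,8,hold); (20,4,hold); (21,4,hold); (22,8,hold)
step 2: rule r3; match: 0->15, 1->0, 2->4, 3->16, 4->20; deleted nodes 16, 20; deleted edges (16,0,hold); (20,4,hold); added nodes (none); added edges (none); result: nodes: 0:s, 1:s, 4:s, 8:s, 9:s, 11:q1, 12:q2, 15:q3, 19:dot, 21:dot, 22:dot edges: (0,15,i); (4,15,i); (9,11,i); (9,12,i); (11,8,o); (12,0,o); (12,8,o); (19,8,hold); (21,4,hold); (22,8,hold)
final:
nodes: 0:s, 1:s, 4:s, 8:s, 9:s, 11:q1, 12:q2, 15:q3, 19:dot, 21:dot, 22:dot
edges: (0,15,i); (4,15,i); (9,11,i); (9,12,i); (11,8,o); (12,0,o); (12,8,o); (19,8,hold); (21,4,hold); (22,8,hold)


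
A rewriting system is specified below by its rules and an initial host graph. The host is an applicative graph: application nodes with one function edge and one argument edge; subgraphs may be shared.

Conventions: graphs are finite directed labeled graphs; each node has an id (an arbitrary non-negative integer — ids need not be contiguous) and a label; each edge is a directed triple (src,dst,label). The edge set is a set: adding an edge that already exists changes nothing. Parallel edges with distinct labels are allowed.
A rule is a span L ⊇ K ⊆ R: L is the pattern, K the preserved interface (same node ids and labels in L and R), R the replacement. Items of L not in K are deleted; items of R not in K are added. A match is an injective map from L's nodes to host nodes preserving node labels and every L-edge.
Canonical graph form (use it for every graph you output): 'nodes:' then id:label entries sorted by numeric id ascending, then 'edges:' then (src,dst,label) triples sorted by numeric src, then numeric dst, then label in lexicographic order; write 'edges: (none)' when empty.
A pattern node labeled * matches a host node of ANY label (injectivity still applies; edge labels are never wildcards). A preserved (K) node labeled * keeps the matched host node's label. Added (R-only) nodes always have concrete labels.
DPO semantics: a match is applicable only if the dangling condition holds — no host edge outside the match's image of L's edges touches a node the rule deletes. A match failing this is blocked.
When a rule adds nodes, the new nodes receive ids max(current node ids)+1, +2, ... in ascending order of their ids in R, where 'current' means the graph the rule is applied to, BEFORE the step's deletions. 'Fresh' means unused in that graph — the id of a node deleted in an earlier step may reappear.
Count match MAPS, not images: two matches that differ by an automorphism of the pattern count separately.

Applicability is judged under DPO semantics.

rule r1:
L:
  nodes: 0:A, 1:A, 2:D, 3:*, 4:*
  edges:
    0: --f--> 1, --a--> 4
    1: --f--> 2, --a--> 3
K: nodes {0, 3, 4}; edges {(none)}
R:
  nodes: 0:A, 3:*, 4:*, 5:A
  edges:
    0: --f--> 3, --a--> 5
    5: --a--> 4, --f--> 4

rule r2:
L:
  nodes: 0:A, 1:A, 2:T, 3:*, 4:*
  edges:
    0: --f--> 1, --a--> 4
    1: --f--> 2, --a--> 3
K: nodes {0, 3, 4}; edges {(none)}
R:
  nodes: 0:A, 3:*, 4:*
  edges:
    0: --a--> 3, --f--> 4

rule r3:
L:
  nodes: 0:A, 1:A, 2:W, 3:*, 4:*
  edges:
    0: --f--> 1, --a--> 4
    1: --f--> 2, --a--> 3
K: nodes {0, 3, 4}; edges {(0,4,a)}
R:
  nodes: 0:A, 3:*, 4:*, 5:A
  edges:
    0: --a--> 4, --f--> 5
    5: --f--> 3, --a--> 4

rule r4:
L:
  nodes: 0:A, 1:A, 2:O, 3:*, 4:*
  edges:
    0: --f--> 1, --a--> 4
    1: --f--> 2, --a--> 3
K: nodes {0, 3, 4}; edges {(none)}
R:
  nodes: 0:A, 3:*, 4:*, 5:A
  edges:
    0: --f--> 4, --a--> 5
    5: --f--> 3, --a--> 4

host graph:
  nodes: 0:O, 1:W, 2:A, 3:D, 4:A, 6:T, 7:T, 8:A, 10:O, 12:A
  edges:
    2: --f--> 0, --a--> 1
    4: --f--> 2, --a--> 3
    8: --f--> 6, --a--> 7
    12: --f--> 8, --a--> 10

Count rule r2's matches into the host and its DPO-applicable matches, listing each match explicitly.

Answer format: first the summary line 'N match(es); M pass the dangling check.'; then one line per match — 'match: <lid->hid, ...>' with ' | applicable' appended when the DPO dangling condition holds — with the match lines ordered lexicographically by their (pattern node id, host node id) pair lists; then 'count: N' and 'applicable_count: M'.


1 match(es); 1 pass the dangling check.
match: 0->12, 1->8, 2->6, 3->7, 4->10 | applicable
count: 1
applicable_count: 1
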